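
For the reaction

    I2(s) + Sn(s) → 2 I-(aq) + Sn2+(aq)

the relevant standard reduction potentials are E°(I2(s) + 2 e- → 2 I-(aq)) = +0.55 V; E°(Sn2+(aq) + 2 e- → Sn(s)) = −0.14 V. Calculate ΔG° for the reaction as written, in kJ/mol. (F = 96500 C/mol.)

In the reaction as written I2(s) is reduced, so the I₂/I⁻ couple is the cathode and Sn²⁺/Sn is the anode.
E°cell = +0.55 − (−0.14) = +0.69 V; balancing electrons gives n = 2.
ΔG° = −nFE°cell = −(2)(96500)(+0.69) J/mol = −133 kJ/mol.

−133 kJ/mol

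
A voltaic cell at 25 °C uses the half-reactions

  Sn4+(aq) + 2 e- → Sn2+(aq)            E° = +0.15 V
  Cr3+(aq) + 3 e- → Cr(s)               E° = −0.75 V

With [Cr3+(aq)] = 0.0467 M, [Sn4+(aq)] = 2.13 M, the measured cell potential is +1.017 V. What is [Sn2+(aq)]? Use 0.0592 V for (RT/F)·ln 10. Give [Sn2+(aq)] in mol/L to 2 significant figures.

The Sn⁴⁺/Sn²⁺ couple has the larger reduction potential, so it is the cathode: E°cell = +0.15 − (−0.75) = +0.90 V and n = 6.
Since E = E° − (0.0592/n)·log Q, log Q = n(E° − E)/0.0592 = −11.858.
For 3 Sn4+(aq) + 2 Cr(s) → 3 Sn2+(aq) + 2 Cr3+(aq), the reaction quotient is Q = ([Sn2+(aq)]^3·[Cr3+(aq)]^2) / [Sn4+(aq)]^3.
Isolating [Sn2+(aq)] in Q = 10^{−11.858} yields log [Sn2+(aq)] = −2.737, i.e. 0.0018 M.

0.0018 M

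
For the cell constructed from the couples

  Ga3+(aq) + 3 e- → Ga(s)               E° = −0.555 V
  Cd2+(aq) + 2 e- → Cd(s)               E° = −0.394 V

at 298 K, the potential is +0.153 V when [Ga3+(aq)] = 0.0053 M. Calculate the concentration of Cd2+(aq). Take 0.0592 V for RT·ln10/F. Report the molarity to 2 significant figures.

With Cd²⁺/Cd at the cathode and Ga³⁺/Ga at the anode, E°cell = −0.394 − (−0.555) = +0.161 V (n = 6).
From the Nernst equation, log Q = n(E° − E)/0.0592 = 6·(+0.161 − (+0.153))/0.0592 = 0.811.
Balancing electrons gives 3 Cd2+(aq) + 2 Ga(s) → 3 Cd(s) + 2 Ga3+(aq); thus Q = [Ga3+(aq)]^2 / [Cd2+(aq)]^3.
Isolating [Cd2+(aq)] in Q = 10^{0.811} yields log [Cd2+(aq)] = −1.787, i.e. 0.016 M.

0.016 M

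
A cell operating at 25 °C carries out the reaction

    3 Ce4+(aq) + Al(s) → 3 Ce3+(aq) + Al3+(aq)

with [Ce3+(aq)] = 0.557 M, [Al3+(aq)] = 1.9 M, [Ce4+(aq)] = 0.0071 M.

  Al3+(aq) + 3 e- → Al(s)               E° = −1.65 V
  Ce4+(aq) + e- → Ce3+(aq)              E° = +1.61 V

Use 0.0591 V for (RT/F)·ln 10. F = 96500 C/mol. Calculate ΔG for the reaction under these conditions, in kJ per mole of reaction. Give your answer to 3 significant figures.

−910 kJ/mol

The standard cell potential is +1.61 − (−1.65) = +3.26 V, with n = 3 electrons in the balanced equation.
The reaction quotient is ([Ce3+(aq)]^3·[Al3+(aq)]) / [Ce4+(aq)]^3 = 9.17×10^5; by Nernst, E = +3.26 − (0.0591/3)(5.963) = +3.1425 V.
ΔG = −nFE = −(3)(96500)(+3.1425) J/mol = −910 kJ/mol.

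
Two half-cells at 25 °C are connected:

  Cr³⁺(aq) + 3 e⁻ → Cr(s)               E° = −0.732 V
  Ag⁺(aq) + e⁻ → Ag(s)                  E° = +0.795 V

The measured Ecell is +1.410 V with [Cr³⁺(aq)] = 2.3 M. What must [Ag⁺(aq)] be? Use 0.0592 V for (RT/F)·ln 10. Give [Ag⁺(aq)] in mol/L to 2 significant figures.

0.014 M

With Ag⁺/Ag at the cathode and Cr³⁺/Cr at the anode, E°cell = +0.795 − (−0.732) = +1.527 V (n = 3).
From the Nernst equation, log Q = n(E° − E)/0.0592 = 3·(+1.527 − (+1.410))/0.0592 = 5.929.
Balancing electrons gives 3 Ag⁺(aq) + Cr(s) → 3 Ag(s) + Cr³⁺(aq); thus Q = [Cr³⁺(aq)] / [Ag⁺(aq)]^3.
Substituting the known concentrations and solving, log [Ag⁺(aq)] = −1.856 and [Ag⁺(aq)] = 0.014 M.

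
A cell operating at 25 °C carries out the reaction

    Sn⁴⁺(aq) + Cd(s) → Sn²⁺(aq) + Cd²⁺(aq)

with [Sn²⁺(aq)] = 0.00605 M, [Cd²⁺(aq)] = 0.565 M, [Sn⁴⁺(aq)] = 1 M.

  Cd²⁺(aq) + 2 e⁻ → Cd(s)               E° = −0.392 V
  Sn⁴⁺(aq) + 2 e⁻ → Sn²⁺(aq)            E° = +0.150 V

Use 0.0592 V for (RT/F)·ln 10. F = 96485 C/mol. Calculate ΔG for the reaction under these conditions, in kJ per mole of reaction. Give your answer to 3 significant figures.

−119 kJ/mol

The standard cell potential is +0.150 − (−0.392) = +0.542 V, with n = 2 electrons in the balanced equation.
The reaction quotient is ([Sn²⁺(aq)]·[Cd²⁺(aq)]) / [Sn⁴⁺(aq)] = 0.00342; by Nernst, E = +0.542 − (0.0592/2)(−2.466) = +0.6150 V.
ΔG = −nFE = −(2)(96485)(+0.6150) J/mol = −119 kJ/mol.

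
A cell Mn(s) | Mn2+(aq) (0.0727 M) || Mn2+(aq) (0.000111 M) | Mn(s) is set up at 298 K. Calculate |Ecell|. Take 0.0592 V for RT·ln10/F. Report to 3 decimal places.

For a concentration cell E°cell = 0, since both electrodes use the same couple.
The compartment with the higher Mn2+(aq) concentration (0.0727 M) acts as the cathode; ions are reduced there and produced at the dilute (0.000111 M) anode.
With n = 2, Ecell = −(0.0592/2)·log([dilute]/[conc]) = −(0.0592/2)·log(0.000111/0.0727) = +0.083 V.

0.083 V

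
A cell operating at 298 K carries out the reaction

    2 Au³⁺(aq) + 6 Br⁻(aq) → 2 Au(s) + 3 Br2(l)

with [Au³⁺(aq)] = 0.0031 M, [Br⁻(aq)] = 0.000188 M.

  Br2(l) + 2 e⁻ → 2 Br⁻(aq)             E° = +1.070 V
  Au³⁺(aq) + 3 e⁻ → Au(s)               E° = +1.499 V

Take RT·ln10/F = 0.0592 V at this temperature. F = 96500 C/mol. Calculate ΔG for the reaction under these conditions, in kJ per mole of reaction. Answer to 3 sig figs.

The standard cell potential is +1.499 − (+1.070) = +0.429 V, with n = 6 electrons in the balanced equation.
Here Q = 1 / ([Au³⁺(aq)]^2·[Br⁻(aq)]^6) = 2.36×10^27 (log Q = 27.372), giving E = +0.429 − (0.0592/6)·(27.372) = +0.1589 V.
Finally ΔG = −nFE = −(6)(96500 C/mol)(+0.1589 V) = −92.0 kJ/mol.

−92.0 kJ/mol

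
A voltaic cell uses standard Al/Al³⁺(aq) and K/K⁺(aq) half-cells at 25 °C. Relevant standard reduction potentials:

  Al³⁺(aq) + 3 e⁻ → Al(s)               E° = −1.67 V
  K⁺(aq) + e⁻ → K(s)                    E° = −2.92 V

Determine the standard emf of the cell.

+1.25 V

The Al³⁺/Al couple has the higher E°, so Al ion is reduced (cathode) and K is oxidized (anode).
E°cell = E°(cathode) − E°(anode) = −1.67 − (−2.92) = +1.25 V.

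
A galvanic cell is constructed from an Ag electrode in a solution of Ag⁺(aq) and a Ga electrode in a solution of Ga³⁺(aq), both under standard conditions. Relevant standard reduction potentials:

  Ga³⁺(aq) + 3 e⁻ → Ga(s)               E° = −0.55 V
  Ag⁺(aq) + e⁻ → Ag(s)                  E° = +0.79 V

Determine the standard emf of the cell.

Of the two couples in this cell, the one with the more positive reduction potential is reduced at the cathode: here that is Ag⁺/Ag (+0.79 V); Ga³⁺/Ga (−0.55 V) is the anode.
E°cell = E°(cathode) − E°(anode) = +0.79 − (−0.55) = +1.34 V.

+1.34 V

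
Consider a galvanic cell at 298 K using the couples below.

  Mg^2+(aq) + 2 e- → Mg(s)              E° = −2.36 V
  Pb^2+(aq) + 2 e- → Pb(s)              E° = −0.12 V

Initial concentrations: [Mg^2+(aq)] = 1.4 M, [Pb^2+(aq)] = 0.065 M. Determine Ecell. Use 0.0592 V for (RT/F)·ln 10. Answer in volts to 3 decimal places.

Since E°(Pb²⁺/Pb) > E°(Mg²⁺/Mg), Pb²⁺/Pb serves as the cathode.
E°cell = −0.12 − (−2.36) = +2.24 V, with n = 2 electrons transferred.
The balanced reaction is Pb^2+(aq) + Mg(s) → Pb(s) + Mg^2+(aq), so Q = [Mg^2+(aq)] / [Pb^2+(aq)] = 21.5 and log Q = 1.333.
E = E° − (0.0592/n)·log Q = +2.24 − (0.0592/2)(1.333) = +2.201 V.

+2.201 V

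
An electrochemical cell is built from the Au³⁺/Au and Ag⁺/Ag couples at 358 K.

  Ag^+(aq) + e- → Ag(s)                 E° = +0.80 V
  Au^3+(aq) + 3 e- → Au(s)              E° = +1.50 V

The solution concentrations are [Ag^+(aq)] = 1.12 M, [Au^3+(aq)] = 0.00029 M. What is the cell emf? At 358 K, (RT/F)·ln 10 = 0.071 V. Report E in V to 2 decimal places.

+0.61 V

Au³⁺/Au is reduced (cathode, E° = +1.50 V) and Ag⁺/Ag is oxidized (anode).
E°cell = +1.50 − (+0.80) = +0.70 V, with n = 3 electrons transferred.
The balanced reaction is Au^3+(aq) + 3 Ag(s) → Au(s) + 3 Ag^+(aq), so Q = [Ag^+(aq)]^3 / [Au^3+(aq)] = 4.84×10^3 and log Q = 3.685.
By the Nernst equation, E = +0.70 − (0.071/3)·(3.685) = +0.61 V.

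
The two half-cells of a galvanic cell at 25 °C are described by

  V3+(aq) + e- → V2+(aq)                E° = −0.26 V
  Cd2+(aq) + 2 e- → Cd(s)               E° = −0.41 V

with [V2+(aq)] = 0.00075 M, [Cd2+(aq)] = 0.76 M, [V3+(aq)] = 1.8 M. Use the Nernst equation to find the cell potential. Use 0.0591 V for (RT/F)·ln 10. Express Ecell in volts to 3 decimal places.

Since E°(V³⁺/V²⁺) > E°(Cd²⁺/Cd), V³⁺/V²⁺ serves as the cathode.
E°cell = −0.26 − (−0.41) = +0.15 V, with n = 2 electrons transferred.
The balanced reaction is 2 V3+(aq) + Cd(s) → 2 V2+(aq) + Cd2+(aq), so Q = ([V2+(aq)]^2·[Cd2+(aq)]) / [V3+(aq)]^2 = 1.32×10^−7 and log Q = −6.880.
E = E° − (0.0591/n)·log Q = +0.15 − (0.0591/2)(−6.880) = +0.353 V.

+0.353 V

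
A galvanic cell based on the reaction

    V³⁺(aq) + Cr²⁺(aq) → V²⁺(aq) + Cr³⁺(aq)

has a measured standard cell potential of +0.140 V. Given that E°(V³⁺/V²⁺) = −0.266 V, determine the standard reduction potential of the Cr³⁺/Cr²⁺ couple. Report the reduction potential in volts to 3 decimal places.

In the reaction as written the V³⁺/V²⁺ couple is reduced (cathode) and Cr³⁺/Cr²⁺ is oxidized (anode), so E°cell = E°(V³⁺/V²⁺) − E°(Cr³⁺/Cr²⁺).
E°(Cr³⁺/Cr²⁺) = E°(cathode) − E°cell = −0.266 − (+0.140) = −0.406 V.

−0.406 V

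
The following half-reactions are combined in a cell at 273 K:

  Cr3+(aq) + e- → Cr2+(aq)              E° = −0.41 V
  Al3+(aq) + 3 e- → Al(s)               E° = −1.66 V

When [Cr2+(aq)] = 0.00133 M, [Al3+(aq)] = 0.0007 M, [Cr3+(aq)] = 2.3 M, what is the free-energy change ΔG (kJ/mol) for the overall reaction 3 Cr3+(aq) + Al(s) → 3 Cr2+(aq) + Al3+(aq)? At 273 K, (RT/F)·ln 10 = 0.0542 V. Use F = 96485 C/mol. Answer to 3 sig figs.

The standard cell potential is −0.41 − (−1.66) = +1.25 V, with n = 3 electrons in the balanced equation.
Here Q = ([Cr2+(aq)]^3·[Al3+(aq)]) / [Cr3+(aq)]^3 = 1.35×10^−13 (log Q = −12.869), giving E = +1.25 − (0.0542/3)·(−12.869) = +1.4825 V.
ΔG = −nFE = −(3)(96485)(+1.4825) J/mol = −429 kJ/mol.

−429 kJ/mol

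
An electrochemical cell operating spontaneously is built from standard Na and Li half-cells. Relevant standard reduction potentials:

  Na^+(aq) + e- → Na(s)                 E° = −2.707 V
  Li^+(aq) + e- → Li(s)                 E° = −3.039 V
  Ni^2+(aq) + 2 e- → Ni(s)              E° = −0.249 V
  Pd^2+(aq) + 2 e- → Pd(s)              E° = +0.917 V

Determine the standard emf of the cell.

The Na⁺/Na couple has the higher E°, so Na ion is reduced (cathode) and Li is oxidized (anode).
E°cell = E°(cathode) − E°(anode) = −2.707 − (−3.039) = +0.332 V.

+0.332 V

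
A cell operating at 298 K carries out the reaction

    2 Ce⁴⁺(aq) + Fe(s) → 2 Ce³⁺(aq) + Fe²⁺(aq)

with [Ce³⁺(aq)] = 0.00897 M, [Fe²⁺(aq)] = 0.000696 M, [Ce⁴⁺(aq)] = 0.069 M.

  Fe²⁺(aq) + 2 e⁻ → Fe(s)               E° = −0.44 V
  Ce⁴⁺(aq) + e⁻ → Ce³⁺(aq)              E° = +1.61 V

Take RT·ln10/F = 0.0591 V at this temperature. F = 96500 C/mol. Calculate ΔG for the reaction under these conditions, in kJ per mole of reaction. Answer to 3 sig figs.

With Ce⁴⁺/Ce³⁺ reduced at the cathode, E°cell = +1.61 − (−0.44) = +2.05 V and n = 2.
The reaction quotient is ([Ce³⁺(aq)]^2·[Fe²⁺(aq)]) / [Ce⁴⁺(aq)]^2 = 1.18×10^−5; by Nernst, E = +2.05 − (0.0591/2)(−4.930) = +2.1957 V.
Then ΔG = −nFE = −2 × 96500 × +2.1957 J/mol = −424 kJ/mol.

−424 kJ/mol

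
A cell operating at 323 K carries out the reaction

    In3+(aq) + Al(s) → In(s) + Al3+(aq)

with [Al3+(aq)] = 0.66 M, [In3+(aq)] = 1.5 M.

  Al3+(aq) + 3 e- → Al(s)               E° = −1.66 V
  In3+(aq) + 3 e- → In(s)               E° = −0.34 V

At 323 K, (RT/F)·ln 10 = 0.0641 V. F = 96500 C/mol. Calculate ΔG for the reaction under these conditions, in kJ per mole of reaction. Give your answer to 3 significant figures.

With In³⁺/In reduced at the cathode, E°cell = −0.34 − (−1.66) = +1.32 V and n = 3.
Q = [Al3+(aq)] / [In3+(aq)] = 0.44, so log Q = −0.357 and E = +1.32 − (0.0641/3)(−0.357) = +1.3276 V.
Then ΔG = −nFE = −3 × 96500 × +1.3276 J/mol = −384 kJ/mol.

−384 kJ/mol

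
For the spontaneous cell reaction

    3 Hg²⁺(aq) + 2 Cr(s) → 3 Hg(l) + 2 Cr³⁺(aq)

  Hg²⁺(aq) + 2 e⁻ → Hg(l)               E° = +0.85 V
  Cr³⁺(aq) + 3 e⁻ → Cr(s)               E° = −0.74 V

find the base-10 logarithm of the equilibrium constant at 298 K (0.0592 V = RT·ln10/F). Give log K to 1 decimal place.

The Hg²⁺/Hg couple is reduced (cathode); E°cell = +0.85 − (−0.74) = +1.59 V with n = 6.
At equilibrium E = 0, so log K = nE°cell / 0.0592 = (6)(+1.59) / 0.0592 = 161.1.

log K = 161.1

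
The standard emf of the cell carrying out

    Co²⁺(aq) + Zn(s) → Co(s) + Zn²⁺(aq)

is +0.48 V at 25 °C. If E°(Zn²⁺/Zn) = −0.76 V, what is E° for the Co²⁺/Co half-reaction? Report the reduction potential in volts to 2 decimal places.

In the reaction as written the Co²⁺/Co couple is reduced (cathode) and Zn²⁺/Zn is oxidized (anode), so E°cell = E°(Co²⁺/Co) − E°(Zn²⁺/Zn).
E°(Co²⁺/Co) = E°cell + E°(anode) = +0.48 + (−0.76) = −0.28 V.

−0.28 V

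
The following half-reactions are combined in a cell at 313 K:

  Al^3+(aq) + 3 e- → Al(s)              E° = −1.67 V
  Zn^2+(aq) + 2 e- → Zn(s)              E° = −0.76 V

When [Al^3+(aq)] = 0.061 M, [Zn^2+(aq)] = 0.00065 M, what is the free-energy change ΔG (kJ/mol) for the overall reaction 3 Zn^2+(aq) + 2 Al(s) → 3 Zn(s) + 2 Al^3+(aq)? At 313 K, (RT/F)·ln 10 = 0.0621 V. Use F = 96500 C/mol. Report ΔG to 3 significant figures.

−484 kJ/mol

The standard cell potential is −0.76 − (−1.67) = +0.91 V, with n = 6 electrons in the balanced equation.
Here Q = [Al^3+(aq)]^2 / [Zn^2+(aq)]^3 = 1.35×10^7 (log Q = 7.132), giving E = +0.91 − (0.0621/6)·(7.132) = +0.8362 V.
ΔG = −nFE = −(6)(96500)(+0.8362) J/mol = −484 kJ/mol.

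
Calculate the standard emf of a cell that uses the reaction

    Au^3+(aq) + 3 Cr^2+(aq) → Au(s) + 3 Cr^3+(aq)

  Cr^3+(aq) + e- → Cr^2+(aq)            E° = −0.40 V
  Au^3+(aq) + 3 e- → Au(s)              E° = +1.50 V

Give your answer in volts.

In the reaction as written, Au^3+(aq) is reduced (cathode) and Cr^3+(aq) is produced by oxidation at the anode.
E°cell = E°(cathode) − E°(anode) = +1.50 − (−0.40) = +1.90 V.
The positive value indicates the reaction is spontaneous as written.

+1.90 V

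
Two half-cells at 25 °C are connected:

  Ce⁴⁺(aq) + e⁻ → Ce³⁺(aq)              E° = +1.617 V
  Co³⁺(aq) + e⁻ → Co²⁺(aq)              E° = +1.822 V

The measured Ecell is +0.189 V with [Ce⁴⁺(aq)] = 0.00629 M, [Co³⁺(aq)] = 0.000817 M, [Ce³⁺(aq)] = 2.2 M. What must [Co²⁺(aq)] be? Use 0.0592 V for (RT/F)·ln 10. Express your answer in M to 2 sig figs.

0.53 M

The Co³⁺/Co²⁺ couple has the larger reduction potential, so it is the cathode: E°cell = +1.822 − (+1.617) = +0.205 V and n = 1.
Since E = E° − (0.0592/n)·log Q, log Q = n(E° − E)/0.0592 = 0.270.
For Co³⁺(aq) + Ce³⁺(aq) → Co²⁺(aq) + Ce⁴⁺(aq), the reaction quotient is Q = ([Co²⁺(aq)]·[Ce⁴⁺(aq)]) / ([Co³⁺(aq)]·[Ce³⁺(aq)]).
Solving for the unknown gives log [Co²⁺(aq)] = −0.274, so [Co²⁺(aq)] ≈ 0.53 M.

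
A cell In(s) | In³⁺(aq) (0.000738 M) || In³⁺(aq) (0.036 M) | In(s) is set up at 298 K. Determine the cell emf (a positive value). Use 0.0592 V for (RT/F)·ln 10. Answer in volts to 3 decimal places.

0.033 V

For a concentration cell E°cell = 0, since both electrodes use the same couple.
The compartment with the higher In³⁺(aq) concentration (0.036 M) acts as the cathode; ions are reduced there and produced at the dilute (0.000738 M) anode.
With n = 3, Ecell = −(0.0592/3)·log([dilute]/[conc]) = −(0.0592/3)·log(0.000738/0.036) = +0.033 V.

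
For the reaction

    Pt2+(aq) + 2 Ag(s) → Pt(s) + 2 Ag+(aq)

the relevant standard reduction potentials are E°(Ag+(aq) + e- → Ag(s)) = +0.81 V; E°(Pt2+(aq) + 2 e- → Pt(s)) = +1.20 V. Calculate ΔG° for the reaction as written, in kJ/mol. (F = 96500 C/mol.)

−75.3 kJ/mol

In the reaction as written Pt2+(aq) is reduced, so the Pt²⁺/Pt couple is the cathode and Ag⁺/Ag is the anode.
E°cell = +1.20 − (+0.81) = +0.39 V; balancing electrons gives n = 2.
ΔG° = −nFE°cell = −(2)(96500)(+0.39) J/mol = −75.3 kJ/mol.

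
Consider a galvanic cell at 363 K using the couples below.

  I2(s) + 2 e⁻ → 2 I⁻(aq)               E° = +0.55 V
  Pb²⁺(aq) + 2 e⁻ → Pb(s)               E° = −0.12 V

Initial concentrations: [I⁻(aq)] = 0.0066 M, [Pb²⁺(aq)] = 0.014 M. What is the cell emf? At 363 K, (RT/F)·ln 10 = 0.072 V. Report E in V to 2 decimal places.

+0.89 V

Since E°(I₂/I⁻) > E°(Pb²⁺/Pb), I₂/I⁻ serves as the cathode.
The standard potential is +0.55 − (−0.12) = +0.67 V and the balanced reaction transfers n = 2 electrons.
Balancing gives I2(s) + Pb(s) → 2 I⁻(aq) + Pb²⁺(aq); hence Q = [I⁻(aq)]^2·[Pb²⁺(aq)] = 6.1×10^−7 (log Q = −6.215).
E = E° − (0.072/n)·log Q = +0.67 − (0.072/2)(−6.215) = +0.89 V.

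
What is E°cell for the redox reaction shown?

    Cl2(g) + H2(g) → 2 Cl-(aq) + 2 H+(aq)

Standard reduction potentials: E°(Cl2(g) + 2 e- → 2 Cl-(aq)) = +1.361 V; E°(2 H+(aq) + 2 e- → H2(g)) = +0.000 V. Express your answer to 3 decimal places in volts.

In the reaction as written, Cl2(g) is reduced (cathode) and H+(aq) is produced by oxidation at the anode.
E°cell = E°(cathode) − E°(anode) = +1.361 − (+0.000) = +1.361 V.
The positive value indicates the reaction is spontaneous as written.

+1.361 V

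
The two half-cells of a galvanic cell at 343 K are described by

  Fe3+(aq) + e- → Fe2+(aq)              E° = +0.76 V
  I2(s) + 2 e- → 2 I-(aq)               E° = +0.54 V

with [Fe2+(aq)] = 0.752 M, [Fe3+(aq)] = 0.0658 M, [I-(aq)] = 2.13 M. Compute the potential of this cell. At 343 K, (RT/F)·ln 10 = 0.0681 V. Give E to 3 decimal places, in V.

Since E°(Fe³⁺/Fe²⁺) > E°(I₂/I⁻), Fe³⁺/Fe²⁺ serves as the cathode.
E°cell = E°cat − E°an = +0.76 − (+0.54) = +0.22 V; n = 2.
Balancing gives 2 Fe3+(aq) + 2 I-(aq) → 2 Fe2+(aq) + I2(s); hence Q = [Fe2+(aq)]^2 / ([Fe3+(aq)]^2·[I-(aq)]^2) = 28.8 (log Q = 1.459).
E = E° − (0.0681/n)·log Q = +0.22 − (0.0681/2)(1.459) = +0.170 V.

+0.170 V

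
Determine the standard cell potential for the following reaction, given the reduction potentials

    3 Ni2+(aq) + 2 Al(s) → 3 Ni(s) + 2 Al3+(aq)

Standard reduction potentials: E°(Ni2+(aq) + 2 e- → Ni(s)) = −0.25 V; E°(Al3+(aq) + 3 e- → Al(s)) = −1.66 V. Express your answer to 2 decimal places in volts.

Ni2+(aq) gains electrons, so the Ni²⁺/Ni couple is the cathode; the Al³⁺/Al couple is the anode.
E°cell = E°(cathode) − E°(anode) = −0.25 − (−1.66) = +1.41 V.

+1.41 V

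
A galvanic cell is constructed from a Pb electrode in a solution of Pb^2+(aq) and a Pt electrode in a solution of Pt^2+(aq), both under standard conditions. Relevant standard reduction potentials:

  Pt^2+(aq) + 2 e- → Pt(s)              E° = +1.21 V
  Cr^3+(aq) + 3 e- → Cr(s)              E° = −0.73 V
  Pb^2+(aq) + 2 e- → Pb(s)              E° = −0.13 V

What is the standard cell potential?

The Pt²⁺/Pt couple has the higher E°, so Pt ion is reduced (cathode) and Pb is oxidized (anode).
E°cell = E°(cathode) − E°(anode) = +1.21 − (−0.13) = +1.34 V.

+1.34 V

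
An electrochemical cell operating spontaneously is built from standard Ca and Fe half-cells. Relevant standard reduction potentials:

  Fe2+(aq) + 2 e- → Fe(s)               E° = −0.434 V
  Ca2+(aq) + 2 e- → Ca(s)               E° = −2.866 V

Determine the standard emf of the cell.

Of the two couples in this cell, the one with the more positive reduction potential is reduced at the cathode: here that is Fe²⁺/Fe (−0.434 V); Ca²⁺/Ca (−2.866 V) is the anode.
E°cell = E°(cathode) − E°(anode) = −0.434 − (−2.866) = +2.432 V.

+2.432 V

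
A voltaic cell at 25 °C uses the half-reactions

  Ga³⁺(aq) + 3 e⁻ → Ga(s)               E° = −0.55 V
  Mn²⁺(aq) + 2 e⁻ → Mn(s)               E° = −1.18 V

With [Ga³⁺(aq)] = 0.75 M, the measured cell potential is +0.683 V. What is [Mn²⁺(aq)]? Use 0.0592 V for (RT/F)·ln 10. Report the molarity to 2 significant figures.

With Ga³⁺/Ga at the cathode and Mn²⁺/Mn at the anode, E°cell = −0.55 − (−1.18) = +0.63 V (n = 6).
Since E = E° − (0.0592/n)·log Q, log Q = n(E° − E)/0.0592 = −5.372.
Balancing electrons gives 2 Ga³⁺(aq) + 3 Mn(s) → 2 Ga(s) + 3 Mn²⁺(aq); thus Q = [Mn²⁺(aq)]^3 / [Ga³⁺(aq)]^2.
Isolating [Mn²⁺(aq)] in Q = 10^{−5.372} yields log [Mn²⁺(aq)] = −1.874, i.e. 0.013 M.

0.013 M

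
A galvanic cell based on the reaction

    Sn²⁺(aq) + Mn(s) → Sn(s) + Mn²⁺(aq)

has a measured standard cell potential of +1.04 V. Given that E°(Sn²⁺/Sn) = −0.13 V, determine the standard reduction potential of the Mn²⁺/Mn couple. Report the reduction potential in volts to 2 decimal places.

In the reaction as written the Sn²⁺/Sn couple is reduced (cathode) and Mn²⁺/Mn is oxidized (anode), so E°cell = E°(Sn²⁺/Sn) − E°(Mn²⁺/Mn).
E°(Mn²⁺/Mn) = E°(cathode) − E°cell = −0.13 − (+1.04) = −1.17 V.

−1.17 V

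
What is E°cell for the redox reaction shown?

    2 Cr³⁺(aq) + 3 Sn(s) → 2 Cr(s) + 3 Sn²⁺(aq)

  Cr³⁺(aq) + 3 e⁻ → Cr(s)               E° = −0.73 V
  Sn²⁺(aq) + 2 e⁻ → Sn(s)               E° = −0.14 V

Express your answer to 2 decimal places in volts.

In the reaction as written, Cr³⁺(aq) is reduced (cathode) and Sn²⁺(aq) is produced by oxidation at the anode.
E°cell = E°(cathode) − E°(anode) = −0.73 − (−0.14) = −0.59 V.
The negative E°cell means the reaction is non-spontaneous in the direction written.

−0.59 V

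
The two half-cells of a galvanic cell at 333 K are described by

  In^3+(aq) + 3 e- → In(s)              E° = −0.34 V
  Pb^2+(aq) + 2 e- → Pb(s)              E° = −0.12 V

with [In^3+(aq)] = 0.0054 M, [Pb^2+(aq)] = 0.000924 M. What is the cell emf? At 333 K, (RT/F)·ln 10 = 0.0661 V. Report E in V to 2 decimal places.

Since E°(Pb²⁺/Pb) > E°(In³⁺/In), Pb²⁺/Pb serves as the cathode.
The standard potential is −0.12 − (−0.34) = +0.22 V and the balanced reaction transfers n = 6 electrons.
Balancing gives 3 Pb^2+(aq) + 2 In(s) → 3 Pb(s) + 2 In^3+(aq); hence Q = [In^3+(aq)]^2 / [Pb^2+(aq)]^3 = 3.7×10^4 (log Q = 4.568).
E = E° − (0.0661/n)·log Q = +0.22 − (0.0661/6)(4.568) = +0.17 V.

+0.17 V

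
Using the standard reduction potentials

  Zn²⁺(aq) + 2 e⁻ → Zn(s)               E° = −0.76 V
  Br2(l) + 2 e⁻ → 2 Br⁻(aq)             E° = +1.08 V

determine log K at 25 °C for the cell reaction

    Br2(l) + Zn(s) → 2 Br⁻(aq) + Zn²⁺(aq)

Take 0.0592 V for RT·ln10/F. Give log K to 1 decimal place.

The Br₂/Br⁻ couple is reduced (cathode); E°cell = +1.08 − (−0.76) = +1.84 V with n = 2.
At equilibrium E = 0, so log K = nE°cell / 0.0592 = (2)(+1.84) / 0.0592 = 62.2.

log K = 62.2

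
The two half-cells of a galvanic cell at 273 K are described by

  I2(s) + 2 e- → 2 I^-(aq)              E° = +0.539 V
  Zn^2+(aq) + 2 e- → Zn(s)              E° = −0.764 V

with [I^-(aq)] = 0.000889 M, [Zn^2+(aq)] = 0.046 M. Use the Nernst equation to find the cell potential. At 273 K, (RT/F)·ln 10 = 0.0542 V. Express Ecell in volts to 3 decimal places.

The I₂/I⁻ couple has the more positive E°, so it is the cathode; Zn²⁺/Zn is the anode.
E°cell = E°cat − E°an = +0.539 − (−0.764) = +1.303 V; n = 2.
Balancing gives I2(s) + Zn(s) → 2 I^-(aq) + Zn^2+(aq); hence Q = [I^-(aq)]^2·[Zn^2+(aq)] = 3.64×10^−8 (log Q = −7.439).
Applying E = E° − (RT ln10/nF)·log Q gives +1.303 − (0.0542/2)(−7.439) = +1.505 V.

+1.505 V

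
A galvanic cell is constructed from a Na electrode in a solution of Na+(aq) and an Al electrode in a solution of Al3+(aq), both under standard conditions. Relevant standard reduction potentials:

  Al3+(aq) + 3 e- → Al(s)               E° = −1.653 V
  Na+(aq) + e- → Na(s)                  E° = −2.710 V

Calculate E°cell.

The Al³⁺/Al couple has the higher E°, so Al ion is reduced (cathode) and Na is oxidized (anode).
E°cell = E°(cathode) − E°(anode) = −1.653 − (−2.710) = +1.057 V.

+1.057 V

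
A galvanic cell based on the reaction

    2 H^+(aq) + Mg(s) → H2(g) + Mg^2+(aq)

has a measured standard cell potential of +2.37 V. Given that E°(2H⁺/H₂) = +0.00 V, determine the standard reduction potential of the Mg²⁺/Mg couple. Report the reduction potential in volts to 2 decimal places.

−2.37 V

In the reaction as written the 2H⁺/H₂ couple is reduced (cathode) and Mg²⁺/Mg is oxidized (anode), so E°cell = E°(2H⁺/H₂) − E°(Mg²⁺/Mg).
E°(Mg²⁺/Mg) = E°(cathode) − E°cell = +0.00 − (+2.37) = −2.37 V.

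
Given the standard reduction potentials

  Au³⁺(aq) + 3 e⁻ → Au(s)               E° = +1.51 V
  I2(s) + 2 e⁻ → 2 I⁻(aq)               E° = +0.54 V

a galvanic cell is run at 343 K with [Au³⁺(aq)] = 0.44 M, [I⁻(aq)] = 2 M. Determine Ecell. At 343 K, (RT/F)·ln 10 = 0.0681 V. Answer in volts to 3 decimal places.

The Au³⁺/Au couple has the more positive E°, so it is the cathode; I₂/I⁻ is the anode.
The standard potential is +1.51 − (+0.54) = +0.97 V and the balanced reaction transfers n = 6 electrons.
For the overall reaction 2 Au³⁺(aq) + 6 I⁻(aq) → 2 Au(s) + 3 I2(s), Q = 1 / ([Au³⁺(aq)]^2·[I⁻(aq)]^6) = 0.0807, giving log Q = −1.093.
E = E° − (0.0681/n)·log Q = +0.97 − (0.0681/6)(−1.093) = +0.982 V.

+0.982 V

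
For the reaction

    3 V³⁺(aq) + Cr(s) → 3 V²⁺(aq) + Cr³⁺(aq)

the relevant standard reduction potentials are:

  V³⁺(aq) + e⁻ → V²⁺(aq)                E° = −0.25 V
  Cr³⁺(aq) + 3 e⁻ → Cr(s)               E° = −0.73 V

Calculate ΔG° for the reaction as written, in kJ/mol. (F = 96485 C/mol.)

In the reaction as written V³⁺(aq) is reduced, so the V³⁺/V²⁺ couple is the cathode and Cr³⁺/Cr is the anode.
E°cell = −0.25 − (−0.73) = +0.48 V; balancing electrons gives n = 3.
ΔG° = −nFE°cell = −(3)(96485)(+0.48) J/mol = −139 kJ/mol.

−139 kJ/mol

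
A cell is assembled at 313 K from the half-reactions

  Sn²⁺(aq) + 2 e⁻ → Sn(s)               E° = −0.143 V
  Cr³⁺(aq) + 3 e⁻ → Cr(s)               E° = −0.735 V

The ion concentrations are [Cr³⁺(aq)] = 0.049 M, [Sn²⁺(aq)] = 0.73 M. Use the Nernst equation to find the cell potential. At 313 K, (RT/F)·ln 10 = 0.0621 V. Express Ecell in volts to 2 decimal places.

+0.61 V

Sn²⁺/Sn is reduced (cathode, E° = −0.143 V) and Cr³⁺/Cr is oxidized (anode).
E°cell = E°cat − E°an = −0.143 − (−0.735) = +0.592 V; n = 6.
The balanced reaction is 3 Sn²⁺(aq) + 2 Cr(s) → 3 Sn(s) + 2 Cr³⁺(aq), so Q = [Cr³⁺(aq)]^2 / [Sn²⁺(aq)]^3 = 0.00617 and log Q = −2.210.
By the Nernst equation, E = +0.592 − (0.0621/6)·(−2.210) = +0.61 V.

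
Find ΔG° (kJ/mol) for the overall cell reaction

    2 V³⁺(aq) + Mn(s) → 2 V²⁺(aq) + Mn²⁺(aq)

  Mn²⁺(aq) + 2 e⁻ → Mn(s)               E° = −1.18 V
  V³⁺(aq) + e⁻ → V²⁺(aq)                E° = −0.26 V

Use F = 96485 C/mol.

−178 kJ/mol

In the reaction as written V³⁺(aq) is reduced, so the V³⁺/V²⁺ couple is the cathode and Mn²⁺/Mn is the anode.
E°cell = −0.26 − (−1.18) = +0.92 V; balancing electrons gives n = 2.
ΔG° = −nFE°cell = −(2)(96485)(+0.92) J/mol = −178 kJ/mol.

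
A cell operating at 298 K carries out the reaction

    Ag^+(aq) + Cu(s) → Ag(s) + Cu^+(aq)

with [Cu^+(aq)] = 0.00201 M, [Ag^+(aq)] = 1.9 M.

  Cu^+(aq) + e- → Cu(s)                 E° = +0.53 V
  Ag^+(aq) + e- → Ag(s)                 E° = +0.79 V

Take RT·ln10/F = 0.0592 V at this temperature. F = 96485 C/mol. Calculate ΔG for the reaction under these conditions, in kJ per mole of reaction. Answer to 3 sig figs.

The standard cell potential is +0.79 − (+0.53) = +0.26 V, with n = 1 electron in the balanced equation.
Here Q = [Cu^+(aq)] / [Ag^+(aq)] = 0.00106 (log Q = −2.976), giving E = +0.26 − (0.0592/1)·(−2.976) = +0.4362 V.
Finally ΔG = −nFE = −(1)(96485 C/mol)(+0.4362 V) = −42.1 kJ/mol.

−42.1 kJ/mol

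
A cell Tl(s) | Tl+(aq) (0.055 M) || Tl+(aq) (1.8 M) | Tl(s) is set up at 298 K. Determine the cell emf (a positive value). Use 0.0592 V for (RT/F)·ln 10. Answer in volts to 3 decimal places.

For a concentration cell E°cell = 0, since both electrodes use the same couple.
The compartment with the higher Tl+(aq) concentration (1.8 M) acts as the cathode; ions are reduced there and produced at the dilute (0.055 M) anode.
With n = 1, Ecell = −(0.0592/1)·log([dilute]/[conc]) = −(0.0592/1)·log(0.055/1.8) = +0.090 V.

0.090 V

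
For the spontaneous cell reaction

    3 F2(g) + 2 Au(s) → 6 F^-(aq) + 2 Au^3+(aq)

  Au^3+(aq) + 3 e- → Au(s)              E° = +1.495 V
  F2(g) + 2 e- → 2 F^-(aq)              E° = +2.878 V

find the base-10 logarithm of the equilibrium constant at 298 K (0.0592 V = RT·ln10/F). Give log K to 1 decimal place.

The F₂/F⁻ couple is reduced (cathode); E°cell = +2.878 − (+1.495) = +1.383 V with n = 6.
At equilibrium E = 0, so log K = nE°cell / 0.0592 = (6)(+1.383) / 0.0592 = 140.2.

log K = 140.2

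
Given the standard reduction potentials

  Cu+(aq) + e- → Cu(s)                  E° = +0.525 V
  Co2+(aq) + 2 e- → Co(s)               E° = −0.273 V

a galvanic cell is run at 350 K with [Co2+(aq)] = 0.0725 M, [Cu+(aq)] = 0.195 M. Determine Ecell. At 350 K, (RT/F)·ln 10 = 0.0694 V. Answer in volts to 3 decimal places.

Cu⁺/Cu is reduced (cathode, E° = +0.525 V) and Co²⁺/Co is oxidized (anode).
E°cell = E°cat − E°an = +0.525 − (−0.273) = +0.798 V; n = 2.
The balanced reaction is 2 Cu+(aq) + Co(s) → 2 Cu(s) + Co2+(aq), so Q = [Co2+(aq)] / [Cu+(aq)]^2 = 1.91 and log Q = 0.280.
E = E° − (0.0694/n)·log Q = +0.798 − (0.0694/2)(0.280) = +0.788 V.

+0.788 V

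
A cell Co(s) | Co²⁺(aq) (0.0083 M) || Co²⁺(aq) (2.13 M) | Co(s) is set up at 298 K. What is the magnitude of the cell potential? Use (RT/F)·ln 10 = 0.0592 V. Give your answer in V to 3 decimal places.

For a concentration cell E°cell = 0, since both electrodes use the same couple.
The compartment with the higher Co²⁺(aq) concentration (2.13 M) acts as the cathode; ions are reduced there and produced at the dilute (0.0083 M) anode.
With n = 2, Ecell = −(0.0592/2)·log([dilute]/[conc]) = −(0.0592/2)·log(0.0083/2.13) = +0.071 V.

0.071 V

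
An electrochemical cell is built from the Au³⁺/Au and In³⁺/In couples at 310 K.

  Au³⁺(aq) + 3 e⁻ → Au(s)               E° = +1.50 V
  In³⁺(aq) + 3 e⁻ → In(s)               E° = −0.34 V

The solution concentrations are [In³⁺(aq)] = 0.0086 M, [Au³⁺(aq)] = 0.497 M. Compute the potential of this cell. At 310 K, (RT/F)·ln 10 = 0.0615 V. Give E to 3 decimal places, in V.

Au³⁺/Au is reduced (cathode, E° = +1.50 V) and In³⁺/In is oxidized (anode).
E°cell = E°cat − E°an = +1.50 − (−0.34) = +1.84 V; n = 3.
Balancing gives Au³⁺(aq) + In(s) → Au(s) + In³⁺(aq); hence Q = [In³⁺(aq)] / [Au³⁺(aq)] = 0.0173 (log Q = −1.762).
Applying E = E° − (RT ln10/nF)·log Q gives +1.84 − (0.0615/3)(−1.762) = +1.876 V.

+1.876 V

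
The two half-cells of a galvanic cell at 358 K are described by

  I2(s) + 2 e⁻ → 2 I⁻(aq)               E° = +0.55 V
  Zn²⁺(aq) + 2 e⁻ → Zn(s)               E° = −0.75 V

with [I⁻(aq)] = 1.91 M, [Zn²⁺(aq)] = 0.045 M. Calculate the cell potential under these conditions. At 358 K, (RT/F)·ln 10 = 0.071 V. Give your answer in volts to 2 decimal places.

I₂/I⁻ is reduced (cathode, E° = +0.55 V) and Zn²⁺/Zn is oxidized (anode).
E°cell = E°cat − E°an = +0.55 − (−0.75) = +1.30 V; n = 2.
For the overall reaction I2(s) + Zn(s) → 2 I⁻(aq) + Zn²⁺(aq), Q = [I⁻(aq)]^2·[Zn²⁺(aq)] = 0.164, giving log Q = −0.785.
Applying E = E° − (RT ln10/nF)·log Q gives +1.30 − (0.071/2)(−0.785) = +1.33 V.

+1.33 V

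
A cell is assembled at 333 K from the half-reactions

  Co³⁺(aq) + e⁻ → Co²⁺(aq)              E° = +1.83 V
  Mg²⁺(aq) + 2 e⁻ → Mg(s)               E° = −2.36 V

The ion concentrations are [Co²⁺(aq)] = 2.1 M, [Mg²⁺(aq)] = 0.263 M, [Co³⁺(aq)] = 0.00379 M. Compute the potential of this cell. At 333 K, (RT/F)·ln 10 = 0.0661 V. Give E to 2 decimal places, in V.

+4.03 V

The Co³⁺/Co²⁺ couple has the more positive E°, so it is the cathode; Mg²⁺/Mg is the anode.
E°cell = +1.83 − (−2.36) = +4.19 V, with n = 2 electrons transferred.
Balancing gives 2 Co³⁺(aq) + Mg(s) → 2 Co²⁺(aq) + Mg²⁺(aq); hence Q = ([Co²⁺(aq)]^2·[Mg²⁺(aq)]) / [Co³⁺(aq)]^2 = 8.07×10^4 (log Q = 4.907).
E = E° − (0.0661/n)·log Q = +4.19 − (0.0661/2)(4.907) = +4.03 V.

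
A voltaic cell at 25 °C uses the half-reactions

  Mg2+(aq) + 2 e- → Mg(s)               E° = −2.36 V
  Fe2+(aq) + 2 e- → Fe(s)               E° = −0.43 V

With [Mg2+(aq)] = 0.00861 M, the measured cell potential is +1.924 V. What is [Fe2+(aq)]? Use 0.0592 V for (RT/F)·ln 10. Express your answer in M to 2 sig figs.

With Fe²⁺/Fe at the cathode and Mg²⁺/Mg at the anode, E°cell = −0.43 − (−2.36) = +1.93 V (n = 2).
From the Nernst equation, log Q = n(E° − E)/0.0592 = 2·(+1.93 − (+1.924))/0.0592 = 0.203.
Balancing electrons gives Fe2+(aq) + Mg(s) → Fe(s) + Mg2+(aq); thus Q = [Mg2+(aq)] / [Fe2+(aq)].
Substituting the known concentrations and solving, log [Fe2+(aq)] = −2.268 and [Fe2+(aq)] = 0.0054 M.

0.0054 M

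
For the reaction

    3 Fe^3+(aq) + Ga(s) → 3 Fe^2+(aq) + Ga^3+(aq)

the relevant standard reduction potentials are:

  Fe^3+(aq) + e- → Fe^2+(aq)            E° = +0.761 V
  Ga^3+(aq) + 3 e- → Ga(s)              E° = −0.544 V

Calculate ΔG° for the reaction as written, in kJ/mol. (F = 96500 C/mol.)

In the reaction as written Fe^3+(aq) is reduced, so the Fe³⁺/Fe²⁺ couple is the cathode and Ga³⁺/Ga is the anode.
E°cell = +0.761 − (−0.544) = +1.305 V; balancing electrons gives n = 3.
ΔG° = −nFE°cell = −(3)(96500)(+1.305) J/mol = −378 kJ/mol.

−378 kJ/mol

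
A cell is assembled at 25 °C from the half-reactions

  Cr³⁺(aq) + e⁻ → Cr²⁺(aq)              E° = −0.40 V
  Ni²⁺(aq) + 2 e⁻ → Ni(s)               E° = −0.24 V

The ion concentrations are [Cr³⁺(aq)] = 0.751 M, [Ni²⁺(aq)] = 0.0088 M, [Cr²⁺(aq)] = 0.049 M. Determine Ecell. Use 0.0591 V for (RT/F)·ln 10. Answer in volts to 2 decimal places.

Ni²⁺/Ni is reduced (cathode, E° = −0.24 V) and Cr³⁺/Cr²⁺ is oxidized (anode).
E°cell = −0.24 − (−0.40) = +0.16 V, with n = 2 electrons transferred.
Balancing gives Ni²⁺(aq) + 2 Cr²⁺(aq) → Ni(s) + 2 Cr³⁺(aq); hence Q = [Cr³⁺(aq)]^2 / ([Ni²⁺(aq)]·[Cr²⁺(aq)]^2) = 2.67×10^4 (log Q = 4.426).
Applying E = E° − (RT ln10/nF)·log Q gives +0.16 − (0.0591/2)(4.426) = +0.03 V.

+0.03 V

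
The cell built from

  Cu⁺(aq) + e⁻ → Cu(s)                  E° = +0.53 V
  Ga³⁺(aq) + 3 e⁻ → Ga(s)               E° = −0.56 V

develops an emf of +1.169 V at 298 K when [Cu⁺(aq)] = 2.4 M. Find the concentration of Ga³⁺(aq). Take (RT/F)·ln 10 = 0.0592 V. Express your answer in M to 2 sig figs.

The Cu⁺/Cu couple has the larger reduction potential, so it is the cathode: E°cell = +0.53 − (−0.56) = +1.09 V and n = 3.
Rearranging E = E° − (0.0592/n)·log Q gives log Q = 3(+1.09 − (+1.169))/0.0592 = −4.003.
The balanced reaction is 3 Cu⁺(aq) + Ga(s) → 3 Cu(s) + Ga³⁺(aq), so Q = [Ga³⁺(aq)] / [Cu⁺(aq)]^3.
Solving for the unknown gives log [Ga³⁺(aq)] = −2.862, so [Ga³⁺(aq)] ≈ 0.0014 M.

0.0014 M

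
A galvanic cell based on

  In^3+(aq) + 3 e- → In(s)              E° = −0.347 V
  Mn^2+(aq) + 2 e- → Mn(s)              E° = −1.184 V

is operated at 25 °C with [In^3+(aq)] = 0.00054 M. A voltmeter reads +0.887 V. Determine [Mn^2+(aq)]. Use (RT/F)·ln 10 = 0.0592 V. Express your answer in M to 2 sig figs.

The In³⁺/In couple has the larger reduction potential, so it is the cathode: E°cell = −0.347 − (−1.184) = +0.837 V and n = 6.
Since E = E° − (0.0592/n)·log Q, log Q = n(E° − E)/0.0592 = −5.068.
For 2 In^3+(aq) + 3 Mn(s) → 2 In(s) + 3 Mn^2+(aq), the reaction quotient is Q = [Mn^2+(aq)]^3 / [In^3+(aq)]^2.
Substituting the known concentrations and solving, log [Mn^2+(aq)] = −3.868 and [Mn^2+(aq)] = 0.00014 M.

0.00014 M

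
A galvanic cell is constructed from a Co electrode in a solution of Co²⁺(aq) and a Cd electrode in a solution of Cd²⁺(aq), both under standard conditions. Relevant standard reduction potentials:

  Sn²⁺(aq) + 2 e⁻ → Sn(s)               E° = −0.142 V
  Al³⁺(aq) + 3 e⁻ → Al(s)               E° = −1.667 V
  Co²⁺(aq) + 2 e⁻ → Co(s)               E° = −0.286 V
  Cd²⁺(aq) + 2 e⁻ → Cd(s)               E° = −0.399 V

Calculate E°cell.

Of the two couples in this cell, the one with the more positive reduction potential is reduced at the cathode: here that is Co²⁺/Co (−0.286 V); Cd²⁺/Cd (−0.399 V) is the anode.
E°cell = E°(cathode) − E°(anode) = −0.286 − (−0.399) = +0.113 V.

+0.113 V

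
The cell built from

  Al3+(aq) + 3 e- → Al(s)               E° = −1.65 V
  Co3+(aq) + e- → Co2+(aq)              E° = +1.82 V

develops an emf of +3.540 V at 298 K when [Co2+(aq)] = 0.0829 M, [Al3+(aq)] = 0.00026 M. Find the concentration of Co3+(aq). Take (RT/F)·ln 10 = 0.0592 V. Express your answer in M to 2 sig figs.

With Co³⁺/Co²⁺ at the cathode and Al³⁺/Al at the anode, E°cell = +1.82 − (−1.65) = +3.47 V (n = 3).
Rearranging E = E° − (0.0592/n)·log Q gives log Q = 3(+3.47 − (+3.540))/0.0592 = −3.547.
For 3 Co3+(aq) + Al(s) → 3 Co2+(aq) + Al3+(aq), the reaction quotient is Q = ([Co2+(aq)]^3·[Al3+(aq)]) / [Co3+(aq)]^3.
Solving for the unknown gives log [Co3+(aq)] = −1.094, so [Co3+(aq)] ≈ 0.081 M.

0.081 M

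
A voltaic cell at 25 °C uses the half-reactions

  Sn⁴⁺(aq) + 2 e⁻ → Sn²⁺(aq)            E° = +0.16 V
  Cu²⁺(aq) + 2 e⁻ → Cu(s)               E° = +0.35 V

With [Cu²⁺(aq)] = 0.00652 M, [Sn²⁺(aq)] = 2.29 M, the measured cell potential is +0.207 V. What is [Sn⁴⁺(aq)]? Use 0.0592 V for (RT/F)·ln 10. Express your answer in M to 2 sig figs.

0.0040 M

Cu²⁺/Cu is the cathode (higher E°); E°cell = +0.35 − (+0.16) = +0.19 V with n = 2.
From the Nernst equation, log Q = n(E° − E)/0.0592 = 2·(+0.19 − (+0.207))/0.0592 = −0.574.
Balancing electrons gives Cu²⁺(aq) + Sn²⁺(aq) → Cu(s) + Sn⁴⁺(aq); thus Q = [Sn⁴⁺(aq)] / ([Cu²⁺(aq)]·[Sn²⁺(aq)]).
Solving for the unknown gives log [Sn⁴⁺(aq)] = −2.400, so [Sn⁴⁺(aq)] ≈ 0.0040 M.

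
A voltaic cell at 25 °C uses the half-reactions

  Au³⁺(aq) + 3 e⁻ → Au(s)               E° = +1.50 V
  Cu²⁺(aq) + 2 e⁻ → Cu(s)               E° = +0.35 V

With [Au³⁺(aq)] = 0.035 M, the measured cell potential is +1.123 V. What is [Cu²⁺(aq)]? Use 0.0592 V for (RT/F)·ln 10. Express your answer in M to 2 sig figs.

0.87 M

With Au³⁺/Au at the cathode and Cu²⁺/Cu at the anode, E°cell = +1.50 − (+0.35) = +1.15 V (n = 6).
From the Nernst equation, log Q = n(E° − E)/0.0592 = 6·(+1.15 − (+1.123))/0.0592 = 2.736.
Balancing electrons gives 2 Au³⁺(aq) + 3 Cu(s) → 2 Au(s) + 3 Cu²⁺(aq); thus Q = [Cu²⁺(aq)]^3 / [Au³⁺(aq)]^2.
Solving for the unknown gives log [Cu²⁺(aq)] = −0.059, so [Cu²⁺(aq)] ≈ 0.87 M.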